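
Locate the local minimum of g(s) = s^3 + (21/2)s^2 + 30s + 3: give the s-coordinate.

g'(s) = 3s^2 + 21s + 30 = 0 at s = -5, -2.
Since g''(s) = 6s + 21, we get g''(-5) = -9 < 0 ⇒ local maximum; g''(-2) = 9 > 0 ⇒ local minimum.
So the local minimum value is g(-2) = -23.

-2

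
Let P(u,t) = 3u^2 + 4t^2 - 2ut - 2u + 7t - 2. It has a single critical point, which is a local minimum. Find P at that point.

∂P/∂u = 6u - 2t - 2 = 0 and ∂P/∂t = -2u + 8t + 7 = 0, so (u, t) = (1/22, -19/22).
The Hessian has P_{uu} = 6, P_{tt} = 8, P_{ut} = -2, giving D = 44 > 0 with P_{uu} > 0, so the point is a local minimum.
P(1/22, -19/22) = -223/44.

-223/44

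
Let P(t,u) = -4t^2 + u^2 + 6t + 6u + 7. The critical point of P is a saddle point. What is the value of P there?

1/4

∂P/∂t = -8t + 6 = 0 and ∂P/∂u = 2u + 6 = 0, so (t, u) = (3/4, -3).
The Hessian has P_{tt} = -8, P_{uu} = 2, P_{tu} = 0, giving D = -16 < 0, so the point is a saddle point.
P(3/4, -3) = 1/4.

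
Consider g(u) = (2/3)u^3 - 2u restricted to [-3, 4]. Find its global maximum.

104/3

The derivative is 2u^2 - 2, which vanishes at u = -1 and u = 1.
Compare values at every candidate in [-3, 4]: g(-3) = -12,  g(-1) = 4/3,  g(1) = -4/3,  g(4) = 104/3.
The maximum over the interval is 104/3, attained at u = 4.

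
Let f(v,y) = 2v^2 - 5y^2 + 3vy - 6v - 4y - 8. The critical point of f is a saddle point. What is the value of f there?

∂f/∂v = 4v + 3y - 6 = 0 and ∂f/∂y = 3v - 10y - 4 = 0, so (v, y) = (72/49, 2/49).
The Hessian has f_{vv} = 4, f_{yy} = -10, f_{vy} = 3, giving D = -49 < 0, so the point is a saddle point.
f(72/49, 2/49) = -612/49.

-612/49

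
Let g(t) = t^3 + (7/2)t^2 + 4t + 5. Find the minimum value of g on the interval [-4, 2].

-19

Differentiating, g'(t) = 3t^2 + 7t + 4; which vanishes at t = -4/3 and t = -1.
Candidates: g(-4) = -19,  g(-4/3) = 95/27,  g(-1) = 7/2,  g(2) = 35.
Hence the absolute minimum is -19 at t = -4.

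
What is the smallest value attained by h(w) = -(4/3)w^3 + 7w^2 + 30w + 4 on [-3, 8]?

h'(w) = -4w^2 + 14w + 30, which vanishes at w = -3/2 and w = 5.
Compare values at every candidate in [-3, 8]: h(-3) = 13; h(-3/2) = -83/4; h(5) = 487/3; h(8) = 28/3.
Hence the absolute minimum is -83/4 at w = -3/2.

-83/4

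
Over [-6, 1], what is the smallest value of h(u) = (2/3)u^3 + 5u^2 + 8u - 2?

h'(u) = 2u^2 + 10u + 8, which vanishes at u = -4 and u = -1.
Evaluating at the critical points and endpoints: h(-6) = -14, h(-4) = 10/3, h(-1) = -17/3, h(1) = 35/3.
Hence the absolute minimum is -14 at u = -6.

-14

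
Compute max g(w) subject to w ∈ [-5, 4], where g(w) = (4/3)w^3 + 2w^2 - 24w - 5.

49

The derivative is 4w^2 + 4w - 24, which vanishes at w = -3 and w = 2.
Compare values at every candidate in [-5, 4]: g(-5) = -5/3; g(-3) = 49; g(2) = -103/3; g(4) = 49/3.
So the maximum is g(-3) = 49.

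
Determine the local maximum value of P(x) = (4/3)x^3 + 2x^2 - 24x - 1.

53

P'(x) = 4x^2 + 4x - 24. Setting P'(x) = 0 gives x ∈ {-3, 2}.
Since P''(x) = 8x + 4, we get P''(-3) = -20 < 0 ⇒ local maximum; P''(2) = 20 > 0 ⇒ local minimum.
Thus P has its local maximum at x = -3, with value 53.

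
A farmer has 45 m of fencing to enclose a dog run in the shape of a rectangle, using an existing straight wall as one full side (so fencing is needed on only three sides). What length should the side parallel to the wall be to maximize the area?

Let the sides perpendicular to the wall have length x and the parallel side y, so 2x + y = 45 and the area is A = xy = x(45 − 2x).
A'(x) = 45 − 4x = 0 gives x = 45/4, and A''(x) = −4 < 0 confirms a maximum.
Then y = 45 − 2·45/4 = 45/2 and A = 2025/8.

45/2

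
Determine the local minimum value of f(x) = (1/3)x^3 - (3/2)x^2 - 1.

f'(x) = x^2 - 3x = 0 at x = 0, 3.
f''(x) = 2x - 3. f''(0) = -3 < 0 ⇒ local maximum; f''(3) = 3 > 0 ⇒ local minimum.
So the local minimum value is f(3) = -11/2.

-11/2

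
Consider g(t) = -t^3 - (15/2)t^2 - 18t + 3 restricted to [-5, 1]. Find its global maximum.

g'(t) = -3t^2 - 15t - 18, which vanishes at t = -3 and t = -2.
Evaluating at the critical points and endpoints: g(-5) = 61/2, g(-3) = 33/2, g(-2) = 17, g(1) = -47/2.
The maximum over the interval is 61/2, attained at t = -5.

61/2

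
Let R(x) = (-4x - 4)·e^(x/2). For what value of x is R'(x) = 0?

By the product rule, R'(x) = (-2x - 6)·e^(x/2). Since e^(x/2) > 0, the only critical point is x = -3.
R''(-3) has the same sign as -2 < 0, so this is a local maximum.
R(-3) = (8)·e^(-3/2) ≈ 1.7850.

-3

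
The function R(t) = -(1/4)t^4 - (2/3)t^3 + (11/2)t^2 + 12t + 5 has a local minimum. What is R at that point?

-13/12

R'(t) = -t^3 - 2t^2 + 11t + 12 = 0 at t = -4, -1, 3.
Since R''(t) = -3t^2 - 4t + 11, we get R''(-4) = -21 < 0 ⇒ local maximum; R''(-1) = 12 > 0 ⇒ local minimum; R''(3) = -28 < 0 ⇒ local maximum.
The local minimum is R(-1) = -13/12.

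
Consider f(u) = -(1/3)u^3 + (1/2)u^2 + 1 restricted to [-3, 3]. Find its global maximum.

29/2

f'(u) = -u^2 + u, which vanishes at u = 0 and u = 1.
Compare values at every candidate in [-3, 3]: f(-3) = 29/2; f(0) = 1; f(1) = 7/6; f(3) = -7/2.
The maximum over the interval is 29/2, attained at u = -3.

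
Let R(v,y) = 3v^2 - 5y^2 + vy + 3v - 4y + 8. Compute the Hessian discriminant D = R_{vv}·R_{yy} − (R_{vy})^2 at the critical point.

∂R/∂v = 6v + y + 3 = 0 and ∂R/∂y = v - 10y - 4 = 0, so (v, y) = (-26/61, -27/61).
The Hessian has R_{vv} = 6, R_{yy} = -10, R_{vy} = 1, giving D = -61 < 0, so the point is a saddle point.
D = (6)·(-10) − (1)^2 = -61.

-61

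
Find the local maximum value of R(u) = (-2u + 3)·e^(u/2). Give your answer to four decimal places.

3.1152

R'(u) = (-2)·e^(u/2) + (-2u + 3)·(1/2)·e^(u/2) = (-u - 1/2)·e^(u/2). Since e^(u/2) > 0, the only critical point is u = -1/2.
R''(-1/2) has the same sign as -1 < 0, so this is a local maximum.
R(-1/2) = (4)·e^(-1/4) ≈ 3.1152.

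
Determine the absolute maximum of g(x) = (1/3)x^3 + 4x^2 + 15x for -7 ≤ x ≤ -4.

Differentiating, g'(x) = x^2 + 8x + 15; whose only zero in [-7, -4] is x = -5.
Candidates: g(-7) = -70/3,  g(-5) = -50/3,  g(-4) = -52/3.
So the maximum is g(-5) = -50/3.

-50/3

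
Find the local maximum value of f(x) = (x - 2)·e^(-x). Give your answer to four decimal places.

0.0498

f'(x) = 1·e^(-x) + (x - 2)·(-1)·e^(-x) = (-x + 3)·e^(-x). Since e^(-x) > 0, the only critical point is x = 3.
f''(3) has the same sign as -1 < 0, so this is a local maximum.
f(3) = (1)·e^(-3) ≈ 0.0498.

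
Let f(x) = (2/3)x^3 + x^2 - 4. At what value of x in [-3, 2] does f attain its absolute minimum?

f'(x) = 2x^2 + 2x, which vanishes at x = -1 and x = 0.
Evaluating at the critical points and endpoints: f(-3) = -13; f(-1) = -11/3; f(0) = -4; f(2) = 16/3.
Hence the absolute minimum is -13 at x = -3.

-3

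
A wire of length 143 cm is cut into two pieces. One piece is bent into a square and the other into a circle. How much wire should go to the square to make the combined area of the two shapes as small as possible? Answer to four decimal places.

Let x be the length used for the square. Square side x/4; circle radius (143−x)/(2π).
A(x) = (x/4)² + π·((143−x)/(2π))² = x²/16 + (143−x)²/(4π) for 0 ≤ x ≤ 143. A'(x) = x/8 − (143−x)/(2π) = 0 gives x = 4·143/(π+4) ≈ 80.0942.
A'' = 1/8 + 1/(2π) > 0, so this gives the minimum combined area; x ≈ 80.0942 cm to the square.

80.0942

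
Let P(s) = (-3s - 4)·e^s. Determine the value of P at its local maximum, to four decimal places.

0.2909

Differentiating with the product rule gives P'(s) = (-3s - 7)·e^s. Since e^s > 0, the only critical point is s = -7/3.
P''(-7/3) has the same sign as -3 < 0, so this is a local maximum.
P(-7/3) = (3)·e^(-7/3) ≈ 0.2909.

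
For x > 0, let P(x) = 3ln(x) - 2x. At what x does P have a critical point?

3/2

P'(x) = 3/x − 2 = 0 gives x = 3/2.
P''(x) = -3/x², which is negative for x > 0, so this is a local maximum.
P(3/2) = 3·ln(3/2) - 3 ≈ -1.7836.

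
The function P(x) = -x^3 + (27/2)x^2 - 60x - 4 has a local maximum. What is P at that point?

-183/2

P'(x) = -3x^2 + 27x - 60. Setting P'(x) = 0 gives x ∈ {4, 5}.
P''(x) = -6x + 27. P''(4) = 3 > 0 ⇒ local minimum; P''(5) = -3 < 0 ⇒ local maximum.
The local maximum is P(5) = -183/2.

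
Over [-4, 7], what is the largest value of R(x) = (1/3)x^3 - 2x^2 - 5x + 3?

R'(x) = x^2 - 4x - 5, which vanishes at x = -1 and x = 5.
Compare values at every candidate in [-4, 7]: R(-4) = -91/3, R(-1) = 17/3, R(5) = -91/3, R(7) = -47/3.
The maximum over the interval is 17/3, attained at x = -1.

17/3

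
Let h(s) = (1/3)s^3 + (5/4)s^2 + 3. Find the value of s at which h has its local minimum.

h'(s) = s^2 + (5/2)s = 0 at s = -5/2, 0.
h''(s) = 2s + 5/2. h''(-5/2) = -5/2 < 0 ⇒ local maximum; h''(0) = 5/2 > 0 ⇒ local minimum.
So the local minimum value is h(0) = 3.

0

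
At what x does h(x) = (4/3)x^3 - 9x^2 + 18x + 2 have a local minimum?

h'(x) = 4x^2 - 18x + 18. Setting h'(x) = 0 gives x ∈ {3/2, 3}.
Second-derivative test with h''(x) = 8x - 18: h''(3/2) = -6 < 0 ⇒ local maximum; h''(3) = 6 > 0 ⇒ local minimum.
The local minimum is h(3) = 11.

3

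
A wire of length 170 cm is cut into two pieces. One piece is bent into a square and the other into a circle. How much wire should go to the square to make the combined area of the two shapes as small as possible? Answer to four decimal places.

Let x be the length used for the square. Square side x/4; circle radius (170−x)/(2π).
A(x) = (x/4)² + π·((170−x)/(2π))² = x²/16 + (170−x)²/(4π) for 0 ≤ x ≤ 170. A'(x) = x/8 − (170−x)/(2π) = 0 gives x = 4·170/(π+4) ≈ 95.2169.
A'' = 1/8 + 1/(2π) > 0, so this gives the minimum combined area; x ≈ 95.2169 cm to the square.

95.2169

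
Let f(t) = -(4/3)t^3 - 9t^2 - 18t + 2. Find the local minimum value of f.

f'(t) = -4t^2 - 18t - 18 = 0 at t = -3, -3/2.
Since f''(t) = -8t - 18, we get f''(-3) = 6 > 0 ⇒ local minimum; f''(-3/2) = -6 < 0 ⇒ local maximum.
The local minimum is f(-3) = 11.

11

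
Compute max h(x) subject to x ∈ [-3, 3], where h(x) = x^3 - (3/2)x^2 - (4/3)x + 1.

The derivative is 3x^2 - 3x - 4/3, which vanishes at x = -1/3 and x = 4/3.
Evaluating at the critical points and endpoints: h(-3) = -71/2,  h(-1/3) = 67/54,  h(4/3) = -29/27,  h(3) = 21/2.
Hence the absolute maximum is 21/2 at x = 3.

21/2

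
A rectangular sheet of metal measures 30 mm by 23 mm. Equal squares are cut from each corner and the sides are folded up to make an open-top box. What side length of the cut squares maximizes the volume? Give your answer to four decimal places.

4.3026

With cut size x, the volume is V(x) = x(30 − 2x)(23 − 2x) for 0 < x < 11.5.
V'(x) = 12x^2 − 212x + 690. Setting V'(x) = 0 gives x ≈ 4.3026 (the root in (0, 11.5)).
V''(x) = 24x − 212 is negative there, so this is the maximum; V ≈ 1325.0884.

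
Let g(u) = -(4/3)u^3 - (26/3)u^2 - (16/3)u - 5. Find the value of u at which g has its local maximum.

-1/3

g'(u) = -4u^2 - (52/3)u - 16/3 = 0 at u = -4, -1/3.
Second-derivative test with g''(u) = -8u - 52/3: g''(-4) = 44/3 > 0 ⇒ local minimum; g''(-1/3) = -44/3 < 0 ⇒ local maximum.
Thus g has its local maximum at u = -1/3, with value -335/81.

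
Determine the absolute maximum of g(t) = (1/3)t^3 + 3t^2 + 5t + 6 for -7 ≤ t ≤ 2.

Differentiating, g'(t) = t^2 + 6t + 5; which vanishes at t = -5 and t = -1.
Compare values at every candidate in [-7, 2]: g(-7) = 11/3; g(-5) = 43/3; g(-1) = 11/3; g(2) = 92/3.
Hence the absolute maximum is 92/3 at t = 2.

92/3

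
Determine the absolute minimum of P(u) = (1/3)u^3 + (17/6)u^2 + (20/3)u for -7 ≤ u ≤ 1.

-133/6

Differentiating, P'(u) = u^2 + (17/3)u + 20/3; which vanishes at u = -4 and u = -5/3.
Evaluating at the critical points and endpoints: P(-7) = -133/6,  P(-4) = -8/3,  P(-5/3) = -775/162,  P(1) = 59/6.
The minimum over the interval is -133/6, attained at u = -7.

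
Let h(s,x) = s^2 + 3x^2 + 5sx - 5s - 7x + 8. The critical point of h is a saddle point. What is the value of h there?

53/13

∂h/∂s = 2s + 5x - 5 = 0 and ∂h/∂x = 5s + 6x - 7 = 0, so (s, x) = (5/13, 11/13).
The Hessian has h_{ss} = 2, h_{xx} = 6, h_{sx} = 5, giving D = -13 < 0, so the point is a saddle point.
h(5/13, 11/13) = 53/13.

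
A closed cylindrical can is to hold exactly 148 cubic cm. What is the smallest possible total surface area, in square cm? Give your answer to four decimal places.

154.8896

With radius r and height h, πr²h = 148 so h = 148/(πr²), and S(r) = 2πr² + 2πrh = 2πr² + 2·148/r.
S'(r) = 4πr − 2·148/r² = 0 ⇒ r³ = 148/(2π), so r ≈ 2.8666 and h = 2r ≈ 5.7331.
S''(r) = 4π + 4·148/r³ > 0, so this is the minimum; S ≈ 154.8896.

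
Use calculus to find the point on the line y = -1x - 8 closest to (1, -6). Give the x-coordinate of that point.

Minimize D(x)^2 = (x - 1)^2 + (-x - 2)^2.
d/dx[D^2] = 2(x - 1) + 2·(-1)·(-x - 2) = 0 ⇒ x = -1/2.
Then y = -15/2 and the distance is √(9/2) ≈ 2.1213.

-1/2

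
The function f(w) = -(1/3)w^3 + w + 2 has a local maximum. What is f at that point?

f'(w) = -w^2 + 1 = 0 at w = -1, 1.
Second-derivative test with f''(w) = -2w: f''(-1) = 2 > 0 ⇒ local minimum; f''(1) = -2 < 0 ⇒ local maximum.
So the local maximum value is f(1) = 8/3.

8/3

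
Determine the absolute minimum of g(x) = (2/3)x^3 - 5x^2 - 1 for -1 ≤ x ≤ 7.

-128/3

The derivative is 2x^2 - 10x, which vanishes at x = 0 and x = 5.
Evaluating at the critical points and endpoints: g(-1) = -20/3; g(0) = -1; g(5) = -128/3; g(7) = -52/3.
Hence the absolute minimum is -128/3 at x = 5.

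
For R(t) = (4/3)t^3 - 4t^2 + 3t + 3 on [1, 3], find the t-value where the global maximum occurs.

The derivative is 4t^2 - 8t + 3, whose only zero in [1, 3] is t = 3/2.
Compare values at every candidate in [1, 3]: R(1) = 10/3; R(3/2) = 3; R(3) = 12.
The maximum over the interval is 12, attained at t = 3.

3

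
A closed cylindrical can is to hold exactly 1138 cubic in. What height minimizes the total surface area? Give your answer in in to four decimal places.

11.3158

With radius r and height h, πr²h = 1138 so h = 1138/(πr²), and S(r) = 2πr² + 2πrh = 2πr² + 2·1138/r.
S'(r) = 4πr − 2·1138/r² = 0 ⇒ r³ = 1138/(2π), so r ≈ 5.6579 and h = 2r ≈ 11.3158.
S''(r) = 4π + 4·1138/r³ > 0, so this is the minimum; S ≈ 603.4057.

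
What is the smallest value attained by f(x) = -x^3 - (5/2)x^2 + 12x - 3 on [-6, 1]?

-69/2

The derivative is -3x^2 - 5x + 12, whose only zero in [-6, 1] is x = -3.
Candidates: f(-6) = 51, f(-3) = -69/2, f(1) = 11/2.
The minimum over the interval is -69/2, attained at x = -3.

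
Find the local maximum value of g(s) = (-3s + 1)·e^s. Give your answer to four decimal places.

By the product rule, g'(s) = (-3s - 2)·e^s. Since e^s > 0, the only critical point is s = -2/3.
g''(-2/3) has the same sign as -3 < 0, so this is a local maximum.
g(-2/3) = (3)·e^(-2/3) ≈ 1.5403.

1.5403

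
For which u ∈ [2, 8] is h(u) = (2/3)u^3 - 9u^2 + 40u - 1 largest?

The derivative is 2u^2 - 18u + 40, which vanishes at u = 4 and u = 5.
Candidates: h(2) = 145/3,  h(4) = 173/3,  h(5) = 172/3,  h(8) = 253/3.
The maximum over the interval is 253/3, attained at u = 8.

8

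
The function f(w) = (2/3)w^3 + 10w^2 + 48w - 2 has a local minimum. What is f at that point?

Critical points: f'(w) = 2w^2 + 20w + 48 vanishes at w = -6, -4.
Second-derivative test with f''(w) = 4w + 20: f''(-6) = -4 < 0 ⇒ local maximum; f''(-4) = 4 > 0 ⇒ local minimum.
The local minimum is f(-4) = -230/3.

-230/3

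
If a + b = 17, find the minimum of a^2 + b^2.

With a + b = 17, a^2 + b^2 = a^2 + (17 − a)^2.
The derivative 2a − 2(17 − a) = 4a − 34 vanishes at a = 17/2; second derivative 4 > 0, a minimum.
The minimum is 2·(17/2)^2 = 289/2.

289/2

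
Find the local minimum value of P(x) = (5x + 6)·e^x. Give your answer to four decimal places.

-0.5540

Differentiating with the product rule gives P'(x) = (5x + 11)·e^x. Since e^x > 0, the only critical point is x = -11/5.
P''(-11/5) has the same sign as 5 > 0, so this is a local minimum.
P(-11/5) = (-5)·e^(-11/5) ≈ -0.5540.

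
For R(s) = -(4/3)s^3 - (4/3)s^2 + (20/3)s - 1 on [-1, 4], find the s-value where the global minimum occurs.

The derivative is -4s^2 - (8/3)s + 20/3, whose only zero in [-1, 4] is s = 1.
Candidates: R(-1) = -23/3; R(1) = 3; R(4) = -81.
Hence the absolute minimum is -81 at s = 4.

4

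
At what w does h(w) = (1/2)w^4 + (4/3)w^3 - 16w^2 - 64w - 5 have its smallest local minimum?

h'(w) = 2w^3 + 4w^2 - 32w - 64 = 0 at w = -4, -2, 4.
Second-derivative test with h''(w) = 6w^2 + 8w - 32: h''(-4) = 32 > 0 ⇒ local minimum; h''(-2) = -24 < 0 ⇒ local maximum; h''(4) = 96 > 0 ⇒ local minimum.
The smallest local minimum is h(4) = -911/3.

4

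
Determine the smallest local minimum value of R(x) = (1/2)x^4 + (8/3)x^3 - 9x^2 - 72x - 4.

-377/2

R'(x) = 2x^3 + 8x^2 - 18x - 72. Setting R'(x) = 0 gives x ∈ {-4, -3, 3}.
R''(x) = 6x^2 + 16x - 18. R''(-4) = 14 > 0 ⇒ local minimum; R''(-3) = -12 < 0 ⇒ local maximum; R''(3) = 84 > 0 ⇒ local minimum.
So the smallest local minimum value is R(3) = -377/2.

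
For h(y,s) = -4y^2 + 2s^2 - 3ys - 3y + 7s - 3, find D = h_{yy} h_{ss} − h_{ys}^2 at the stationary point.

∂h/∂y = -8y - 3s - 3 = 0 and ∂h/∂s = -3y + 4s + 7 = 0, so (y, s) = (9/41, -65/41).
The Hessian has h_{yy} = -8, h_{ss} = 4, h_{ys} = -3, giving D = -41 < 0, so the point is a saddle point.
D = (-8)·(4) − (-3)^2 = -41.

-41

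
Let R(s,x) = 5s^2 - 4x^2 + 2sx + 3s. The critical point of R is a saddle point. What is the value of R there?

∂R/∂s = 10s + 2x + 3 = 0 and ∂R/∂x = 2s - 8x = 0, so (s, x) = (-2/7, -1/14).
The Hessian has R_{ss} = 10, R_{xx} = -8, R_{sx} = 2, giving D = -84 < 0, so the point is a saddle point.
R(-2/7, -1/14) = -3/7.

-3/7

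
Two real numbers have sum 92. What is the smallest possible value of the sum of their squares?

With a + b = 92, a^2 + b^2 = a^2 + (92 − a)^2.
The derivative 2a − 2(92 − a) = 4a − 184 vanishes at a = 46; second derivative 4 > 0, a minimum.
The minimum is 2·(46)^2 = 4232.

4232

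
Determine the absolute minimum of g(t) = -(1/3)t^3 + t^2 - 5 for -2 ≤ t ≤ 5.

-65/3

The derivative is -t^2 + 2t, which vanishes at t = 0 and t = 2.
Candidates: g(-2) = 5/3,  g(0) = -5,  g(2) = -11/3,  g(5) = -65/3.
The minimum over the interval is -65/3, attained at t = 5.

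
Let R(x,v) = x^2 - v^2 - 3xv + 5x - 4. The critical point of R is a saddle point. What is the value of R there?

∂R/∂x = 2x - 3v + 5 = 0 and ∂R/∂v = -3x - 2v = 0, so (x, v) = (-10/13, 15/13).
The Hessian has R_{xx} = 2, R_{vv} = -2, R_{xv} = -3, giving D = -13 < 0, so the point is a saddle point.
R(-10/13, 15/13) = -77/13.

-77/13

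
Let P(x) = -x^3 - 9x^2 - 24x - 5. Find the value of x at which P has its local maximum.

Critical points: P'(x) = -3x^2 - 18x - 24 vanishes at x = -4, -2.
Second-derivative test with P''(x) = -6x - 18: P''(-4) = 6 > 0 ⇒ local minimum; P''(-2) = -6 < 0 ⇒ local maximum.
The local maximum is P(-2) = 15.

-2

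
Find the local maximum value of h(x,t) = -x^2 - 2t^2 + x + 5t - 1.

19/8

∂h/∂x = -2x + 1 = 0 and ∂h/∂t = -4t + 5 = 0, so (x, t) = (1/2, 5/4).
The Hessian has h_{xx} = -2, h_{tt} = -4, h_{xt} = 0, giving D = 8 > 0 with h_{xx} < 0, so the point is a local maximum.
h(1/2, 5/4) = 19/8.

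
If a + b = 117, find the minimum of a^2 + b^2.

13689/2

With a + b = 117, a^2 + b^2 = a^2 + (117 − a)^2.
The derivative 2a − 2(117 − a) = 4a − 234 vanishes at a = 117/2; second derivative 4 > 0, a minimum.
The minimum is 2·(117/2)^2 = 13689/2.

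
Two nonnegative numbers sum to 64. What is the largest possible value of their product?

1024

With x + y = 64, the product is P(x) = x(64 − x).
P'(x) = 64 − 2x = 0 gives x = 32; P'' = −2 < 0, so this is the maximum.
P = 32·32 = 1024.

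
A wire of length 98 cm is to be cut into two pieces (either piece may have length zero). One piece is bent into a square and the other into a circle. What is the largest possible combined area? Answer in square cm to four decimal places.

Let x be the length used for the square. Square side x/4; circle radius (98−x)/(2π).
A(x) = (x/4)² + π·((98−x)/(2π))² = x²/16 + (98−x)²/(4π) for 0 ≤ x ≤ 98. A'(x) = x/8 − (98−x)/(2π) = 0 gives x = 4·98/(π+4) ≈ 54.8897.
A'' > 0, so the interior critical point is a minimum; the maximum is at an endpoint. A(0) = 764.2620 and A(98) = 600.2500, so the largest area is 764.2620.

764.2620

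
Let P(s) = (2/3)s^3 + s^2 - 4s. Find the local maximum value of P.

Critical points: P'(s) = 2s^2 + 2s - 4 vanishes at s = -2, 1.
Second-derivative test with P''(s) = 4s + 2: P''(-2) = -6 < 0 ⇒ local maximum; P''(1) = 6 > 0 ⇒ local minimum.
Thus P has its local maximum at s = -2, with value 20/3.

20/3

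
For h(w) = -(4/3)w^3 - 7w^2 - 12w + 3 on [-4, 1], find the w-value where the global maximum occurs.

-4

The derivative is -4w^2 - 14w - 12, which vanishes at w = -2 and w = -3/2.
Compare values at every candidate in [-4, 1]: h(-4) = 73/3,  h(-2) = 29/3,  h(-3/2) = 39/4,  h(1) = -52/3.
Hence the absolute maximum is 73/3 at w = -4.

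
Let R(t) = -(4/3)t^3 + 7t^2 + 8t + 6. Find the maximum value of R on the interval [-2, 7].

194/3

Differentiating, R'(t) = -4t^2 + 14t + 8; which vanishes at t = -1/2 and t = 4.
Compare values at every candidate in [-2, 7]: R(-2) = 86/3; R(-1/2) = 47/12; R(4) = 194/3; R(7) = -157/3.
Hence the absolute maximum is 194/3 at t = 4.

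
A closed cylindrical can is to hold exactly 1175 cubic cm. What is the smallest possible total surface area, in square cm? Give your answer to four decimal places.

616.4149

With radius r and height h, πr²h = 1175 so h = 1175/(πr²), and S(r) = 2πr² + 2πrh = 2πr² + 2·1175/r.
S'(r) = 4πr − 2·1175/r² = 0 ⇒ r³ = 1175/(2π), so r ≈ 5.7186 and h = 2r ≈ 11.4371.
S''(r) = 4π + 4·1175/r³ > 0, so this is the minimum; S ≈ 616.4149.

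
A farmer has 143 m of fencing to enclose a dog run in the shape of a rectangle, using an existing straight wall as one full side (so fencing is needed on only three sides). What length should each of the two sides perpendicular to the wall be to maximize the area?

Let the sides perpendicular to the wall have length x and the parallel side y, so 2x + y = 143 and the area is A = xy = x(143 − 2x).
A'(x) = 143 − 4x = 0 gives x = 143/4, and A''(x) = −4 < 0 confirms a maximum.
Then y = 143 − 2·143/4 = 143/2 and A = 20449/8.

143/4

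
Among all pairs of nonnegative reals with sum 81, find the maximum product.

6561/4

With x + y = 81, the product is P(x) = x(81 − x).
P'(x) = 81 − 2x = 0 gives x = 81/2; P'' = −2 < 0, so this is the maximum.
P = 81/2·81/2 = 6561/4.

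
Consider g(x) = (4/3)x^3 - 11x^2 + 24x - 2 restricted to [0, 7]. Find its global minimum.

-2

Differentiating, g'(x) = 4x^2 - 22x + 24; which vanishes at x = 3/2 and x = 4.
Evaluating at the critical points and endpoints: g(0) = -2,  g(3/2) = 55/4,  g(4) = 10/3,  g(7) = 253/3.
So the minimum is g(0) = -2.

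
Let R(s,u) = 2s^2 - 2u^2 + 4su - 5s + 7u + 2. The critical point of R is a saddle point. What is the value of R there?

∂R/∂s = 4s + 4u - 5 = 0 and ∂R/∂u = 4s - 4u + 7 = 0, so (s, u) = (-1/4, 3/2).
The Hessian has R_{ss} = 4, R_{uu} = -4, R_{su} = 4, giving D = -32 < 0, so the point is a saddle point.
R(-1/4, 3/2) = 63/8.

63/8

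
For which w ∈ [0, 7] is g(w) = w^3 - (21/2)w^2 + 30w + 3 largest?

7

Differentiating, g'(w) = 3w^2 - 21w + 30; which vanishes at w = 2 and w = 5.
Candidates: g(0) = 3; g(2) = 29; g(5) = 31/2; g(7) = 83/2.
The maximum over the interval is 83/2, attained at w = 7.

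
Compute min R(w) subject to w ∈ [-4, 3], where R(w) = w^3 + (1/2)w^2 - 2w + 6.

-42

R'(w) = 3w^2 + w - 2, which vanishes at w = -1 and w = 2/3.
Candidates: R(-4) = -42; R(-1) = 15/2; R(2/3) = 140/27; R(3) = 63/2.
The minimum over the interval is -42, attained at w = -4.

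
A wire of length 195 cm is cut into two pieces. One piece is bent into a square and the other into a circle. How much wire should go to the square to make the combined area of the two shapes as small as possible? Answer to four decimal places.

Let x be the length used for the square. Square side x/4; circle radius (195−x)/(2π).
A(x) = (x/4)² + π·((195−x)/(2π))² = x²/16 + (195−x)²/(4π) for 0 ≤ x ≤ 195. A'(x) = x/8 − (195−x)/(2π) = 0 gives x = 4·195/(π+4) ≈ 109.2193.
A'' = 1/8 + 1/(2π) > 0, so this gives the minimum combined area; x ≈ 109.2193 cm to the square.

109.2193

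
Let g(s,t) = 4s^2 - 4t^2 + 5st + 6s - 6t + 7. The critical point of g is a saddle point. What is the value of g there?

∂g/∂s = 8s + 5t + 6 = 0 and ∂g/∂t = 5s - 8t - 6 = 0, so (s, t) = (-18/89, -78/89).
The Hessian has g_{ss} = 8, g_{tt} = -8, g_{st} = 5, giving D = -89 < 0, so the point is a saddle point.
g(-18/89, -78/89) = 803/89.

803/89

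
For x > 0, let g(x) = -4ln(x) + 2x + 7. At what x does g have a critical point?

2

g'(x) = -4/x + 2 = 0 gives x = 2.
g''(x) = 4/x², which is positive for x > 0, so this is a local minimum.
g(2) = -4·ln(2) + 4 + 7 ≈ 8.2274.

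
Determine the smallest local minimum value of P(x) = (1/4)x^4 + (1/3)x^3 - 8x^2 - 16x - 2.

-326/3

P'(x) = x^3 + x^2 - 16x - 16 = 0 at x = -4, -1, 4.
Since P''(x) = 3x^2 + 2x - 16, we get P''(-4) = 24 > 0 ⇒ local minimum; P''(-1) = -15 < 0 ⇒ local maximum; P''(4) = 40 > 0 ⇒ local minimum.
Thus P has its smallest local minimum at x = 4, with value -326/3.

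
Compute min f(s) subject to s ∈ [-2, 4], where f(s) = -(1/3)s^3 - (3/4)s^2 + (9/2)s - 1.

-49/3

Differentiating, f'(s) = -s^2 - (3/2)s + 9/2; whose only zero in [-2, 4] is s = 3/2.
Compare values at every candidate in [-2, 4]: f(-2) = -31/3, f(3/2) = 47/16, f(4) = -49/3.
The minimum over the interval is -49/3, attained at s = 4.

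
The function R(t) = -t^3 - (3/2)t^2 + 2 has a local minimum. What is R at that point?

R'(t) = -3t^2 - 3t. Setting R'(t) = 0 gives t ∈ {-1, 0}.
Second-derivative test with R''(t) = -6t - 3: R''(-1) = 3 > 0 ⇒ local minimum; R''(0) = -3 < 0 ⇒ local maximum.
The local minimum is R(-1) = 3/2.

3/2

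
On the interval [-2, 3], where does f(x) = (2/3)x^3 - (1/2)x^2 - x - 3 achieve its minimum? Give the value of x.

-2

The derivative is 2x^2 - x - 1, which vanishes at x = -1/2 and x = 1.
Compare values at every candidate in [-2, 3]: f(-2) = -25/3; f(-1/2) = -65/24; f(1) = -23/6; f(3) = 15/2.
The minimum over the interval is -25/3, attained at x = -2.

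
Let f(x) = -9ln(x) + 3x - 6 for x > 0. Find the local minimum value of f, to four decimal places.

-6.8875

f'(x) = -9/x + 3 = 0 gives x = 3.
f''(x) = 9/x², which is positive for x > 0, so this is a local minimum.
f(3) = -9·ln(3) + 9 - 6 ≈ -6.8875.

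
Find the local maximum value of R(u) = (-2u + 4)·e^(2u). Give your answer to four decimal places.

20.0855

By the product rule, R'(u) = (-4u + 6)·e^(2u). Since e^(2u) > 0, the only critical point is u = 3/2.
R''(3/2) has the same sign as -4 < 0, so this is a local maximum.
R(3/2) = (1)·e^(3) ≈ 20.0855.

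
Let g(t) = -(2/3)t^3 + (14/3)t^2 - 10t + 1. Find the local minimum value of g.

-469/81

Critical points: g'(t) = -2t^2 + (28/3)t - 10 vanishes at t = 5/3, 3.
g''(t) = -4t + 28/3. g''(5/3) = 8/3 > 0 ⇒ local minimum; g''(3) = -8/3 < 0 ⇒ local maximum.
Thus g has its local minimum at t = 5/3, with value -469/81.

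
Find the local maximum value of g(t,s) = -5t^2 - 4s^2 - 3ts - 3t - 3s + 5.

409/71

∂g/∂t = -10t - 3s - 3 = 0 and ∂g/∂s = -3t - 8s - 3 = 0, so (t, s) = (-15/71, -21/71).
The Hessian has g_{tt} = -10, g_{ss} = -8, g_{ts} = -3, giving D = 71 > 0 with g_{tt} < 0, so the point is a local maximum.
g(-15/71, -21/71) = 409/71.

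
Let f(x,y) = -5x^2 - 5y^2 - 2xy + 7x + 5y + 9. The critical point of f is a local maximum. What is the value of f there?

∂f/∂x = -10x - 2y + 7 = 0 and ∂f/∂y = -2x - 10y + 5 = 0, so (x, y) = (5/8, 3/8).
The Hessian has f_{xx} = -10, f_{yy} = -10, f_{xy} = -2, giving D = 96 > 0 with f_{xx} < 0, so the point is a local maximum.
f(5/8, 3/8) = 97/8.

97/8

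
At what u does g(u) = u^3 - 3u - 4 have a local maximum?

Critical points: g'(u) = 3u^2 - 3 vanishes at u = -1, 1.
Second-derivative test with g''(u) = 6u: g''(-1) = -6 < 0 ⇒ local maximum; g''(1) = 6 > 0 ⇒ local minimum.
So the local maximum value is g(-1) = -2.

-1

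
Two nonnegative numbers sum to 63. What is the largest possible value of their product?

With x + y = 63, the product is P(x) = x(63 − x).
P'(x) = 63 − 2x = 0 gives x = 63/2; P'' = −2 < 0, so this is the maximum.
P = 63/2·63/2 = 3969/4.

3969/4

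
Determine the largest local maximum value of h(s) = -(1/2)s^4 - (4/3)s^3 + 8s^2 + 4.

268/3

h'(s) = -2s^3 - 4s^2 + 16s. Setting h'(s) = 0 gives s ∈ {-4, 0, 2}.
Since h''(s) = -6s^2 - 8s + 16, we get h''(-4) = -48 < 0 ⇒ local maximum; h''(0) = 16 > 0 ⇒ local minimum; h''(2) = -24 < 0 ⇒ local maximum.
So the largest local maximum value is h(-4) = 268/3.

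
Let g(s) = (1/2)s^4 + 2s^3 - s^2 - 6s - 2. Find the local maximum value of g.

Critical points: g'(s) = 2s^3 + 6s^2 - 2s - 6 vanishes at s = -3, -1, 1.
Second-derivative test with g''(s) = 6s^2 + 12s - 2: g''(-3) = 16 > 0 ⇒ local minimum; g''(-1) = -8 < 0 ⇒ local maximum; g''(1) = 16 > 0 ⇒ local minimum.
The local maximum is g(-1) = 3/2.

3/2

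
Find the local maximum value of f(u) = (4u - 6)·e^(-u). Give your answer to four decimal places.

Differentiating with the product rule gives f'(u) = (-4u + 10)·e^(-u). Since e^(-u) > 0, the only critical point is u = 5/2.
f''(5/2) has the same sign as -4 < 0, so this is a local maximum.
f(5/2) = (4)·e^(-5/2) ≈ 0.3283.

0.3283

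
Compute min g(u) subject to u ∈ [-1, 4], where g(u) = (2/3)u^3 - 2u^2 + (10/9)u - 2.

g'(u) = 2u^2 - 4u + 10/9, which vanishes at u = 1/3 and u = 5/3.
Evaluating at the critical points and endpoints: g(-1) = -52/9; g(1/3) = -148/81; g(5/3) = -212/81; g(4) = 118/9.
So the minimum is g(-1) = -52/9.

-52/9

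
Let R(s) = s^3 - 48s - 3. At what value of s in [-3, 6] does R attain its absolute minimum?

4

The derivative is 3s^2 - 48, whose only zero in [-3, 6] is s = 4.
Candidates: R(-3) = 114, R(4) = -131, R(6) = -75.
Hence the absolute minimum is -131 at s = 4.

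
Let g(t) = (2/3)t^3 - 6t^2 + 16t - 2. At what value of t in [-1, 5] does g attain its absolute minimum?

The derivative is 2t^2 - 12t + 16, which vanishes at t = 2 and t = 4.
Compare values at every candidate in [-1, 5]: g(-1) = -74/3; g(2) = 34/3; g(4) = 26/3; g(5) = 34/3.
The minimum over the interval is -74/3, attained at t = -1.

-1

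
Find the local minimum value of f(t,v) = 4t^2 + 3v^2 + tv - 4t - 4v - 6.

-378/47

∂f/∂t = 8t + v - 4 = 0 and ∂f/∂v = t + 6v - 4 = 0, so (t, v) = (20/47, 28/47).
The Hessian has f_{tt} = 8, f_{vv} = 6, f_{tv} = 1, giving D = 47 > 0 with f_{tt} > 0, so the point is a local minimum.
f(20/47, 28/47) = -378/47.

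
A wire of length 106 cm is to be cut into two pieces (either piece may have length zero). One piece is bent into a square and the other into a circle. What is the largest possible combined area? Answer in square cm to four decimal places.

894.1325

Let x be the length used for the square. Square side x/4; circle radius (106−x)/(2π).
A(x) = (x/4)² + π·((106−x)/(2π))² = x²/16 + (106−x)²/(4π) for 0 ≤ x ≤ 106. A'(x) = x/8 − (106−x)/(2π) = 0 gives x = 4·106/(π+4) ≈ 59.3705.
A'' > 0, so the interior critical point is a minimum; the maximum is at an endpoint. A(0) = 894.1325 and A(106) = 702.2500, so the largest area is 894.1325.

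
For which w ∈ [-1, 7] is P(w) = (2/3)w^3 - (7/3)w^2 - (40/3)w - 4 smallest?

The derivative is 2w^2 - (14/3)w - 40/3, whose only zero in [-1, 7] is w = 4.
Compare values at every candidate in [-1, 7]: P(-1) = 19/3,  P(4) = -52,  P(7) = 17.
So the minimum is P(4) = -52.

4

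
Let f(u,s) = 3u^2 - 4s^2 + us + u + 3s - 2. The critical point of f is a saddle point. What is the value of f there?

∂f/∂u = 6u + s + 1 = 0 and ∂f/∂s = u - 8s + 3 = 0, so (u, s) = (-11/49, 17/49).
The Hessian has f_{uu} = 6, f_{ss} = -8, f_{us} = 1, giving D = -49 < 0, so the point is a saddle point.
f(-11/49, 17/49) = -78/49.

-78/49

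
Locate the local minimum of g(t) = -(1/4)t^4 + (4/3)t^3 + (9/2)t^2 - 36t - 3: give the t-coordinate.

3

g'(t) = -t^3 + 4t^2 + 9t - 36. Setting g'(t) = 0 gives t ∈ {-3, 3, 4}.
g''(t) = -3t^2 + 8t + 9. g''(-3) = -42 < 0 ⇒ local maximum; g''(3) = 6 > 0 ⇒ local minimum; g''(4) = -7 < 0 ⇒ local maximum.
So the local minimum value is g(3) = -219/4.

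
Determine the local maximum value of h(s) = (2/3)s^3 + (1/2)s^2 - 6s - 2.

20/3

h'(s) = 2s^2 + s - 6. Setting h'(s) = 0 gives s ∈ {-2, 3/2}.
Second-derivative test with h''(s) = 4s + 1: h''(-2) = -7 < 0 ⇒ local maximum; h''(3/2) = 7 > 0 ⇒ local minimum.
So the local maximum value is h(-2) = 20/3.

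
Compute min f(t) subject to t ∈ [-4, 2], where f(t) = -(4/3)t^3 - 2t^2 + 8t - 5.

Differentiating, f'(t) = -4t^2 - 4t + 8; which vanishes at t = -2 and t = 1.
Candidates: f(-4) = 49/3,  f(-2) = -55/3,  f(1) = -1/3,  f(2) = -23/3.
The minimum over the interval is -55/3, attained at t = -2.

-55/3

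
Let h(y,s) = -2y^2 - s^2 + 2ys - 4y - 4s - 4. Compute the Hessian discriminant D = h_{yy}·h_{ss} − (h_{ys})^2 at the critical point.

4

∂h/∂y = -4y + 2s - 4 = 0 and ∂h/∂s = 2y - 2s - 4 = 0, so (y, s) = (-4, -6).
The Hessian has h_{yy} = -4, h_{ss} = -2, h_{ys} = 2, giving D = 4 > 0 with h_{yy} < 0, so the point is a local maximum.
D = (-4)·(-2) − (2)^2 = 4.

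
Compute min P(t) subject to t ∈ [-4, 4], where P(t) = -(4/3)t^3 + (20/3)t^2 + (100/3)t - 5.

-2905/81

P'(t) = -4t^2 + (40/3)t + 100/3, whose only zero in [-4, 4] is t = -5/3.
Compare values at every candidate in [-4, 4]: P(-4) = 161/3,  P(-5/3) = -2905/81,  P(4) = 449/3.
So the minimum is P(-5/3) = -2905/81.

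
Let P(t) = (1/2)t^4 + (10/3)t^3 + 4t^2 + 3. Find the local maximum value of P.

25/6

P'(t) = 2t^3 + 10t^2 + 8t. Setting P'(t) = 0 gives t ∈ {-4, -1, 0}.
P''(t) = 6t^2 + 20t + 8. P''(-4) = 24 > 0 ⇒ local minimum; P''(-1) = -6 < 0 ⇒ local maximum; P''(0) = 8 > 0 ⇒ local minimum.
The local maximum is P(-1) = 25/6.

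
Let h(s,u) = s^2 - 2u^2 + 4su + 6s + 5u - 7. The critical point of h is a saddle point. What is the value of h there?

-335/24

∂h/∂s = 2s + 4u + 6 = 0 and ∂h/∂u = 4s - 4u + 5 = 0, so (s, u) = (-11/6, -7/12).
The Hessian has h_{ss} = 2, h_{uu} = -4, h_{su} = 4, giving D = -24 < 0, so the point is a saddle point.
h(-11/6, -7/12) = -335/24.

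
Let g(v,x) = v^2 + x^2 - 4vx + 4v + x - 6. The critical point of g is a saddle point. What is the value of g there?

-13/4

∂g/∂v = 2v - 4x + 4 = 0 and ∂g/∂x = -4v + 2x + 1 = 0, so (v, x) = (1, 3/2).
The Hessian has g_{vv} = 2, g_{xx} = 2, g_{vx} = -4, giving D = -12 < 0, so the point is a saddle point.
g(1, 3/2) = -13/4.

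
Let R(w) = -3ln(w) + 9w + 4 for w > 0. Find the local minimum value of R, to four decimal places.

10.2958

R'(w) = -3/w + 9 = 0 gives w = 1/3.
R''(w) = 3/w², which is positive for w > 0, so this is a local minimum.
R(1/3) = -3·ln(1/3) + 3 + 4 ≈ 10.2958.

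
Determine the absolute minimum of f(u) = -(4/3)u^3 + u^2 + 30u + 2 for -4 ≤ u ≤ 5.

f'(u) = -4u^2 + 2u + 30, which vanishes at u = -5/2 and u = 3.
Evaluating at the critical points and endpoints: f(-4) = -50/3, f(-5/2) = -551/12, f(3) = 65, f(5) = 31/3.
The minimum over the interval is -551/12, attained at u = -5/2.

-551/12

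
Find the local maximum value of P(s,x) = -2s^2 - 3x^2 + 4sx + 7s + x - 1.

∂P/∂s = -4s + 4x + 7 = 0 and ∂P/∂x = 4s - 6x + 1 = 0, so (s, x) = (23/4, 4).
The Hessian has P_{ss} = -4, P_{xx} = -6, P_{sx} = 4, giving D = 8 > 0 with P_{ss} < 0, so the point is a local maximum.
P(23/4, 4) = 169/8.

169/8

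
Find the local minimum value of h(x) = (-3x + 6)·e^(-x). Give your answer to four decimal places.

h'(x) = (-3)·e^(-x) + (-3x + 6)·(-1)·e^(-x) = (3x - 9)·e^(-x). Since e^(-x) > 0, the only critical point is x = 3.
h''(3) has the same sign as 3 > 0, so this is a local minimum.
h(3) = (-3)·e^(-3) ≈ -0.1494.

-0.1494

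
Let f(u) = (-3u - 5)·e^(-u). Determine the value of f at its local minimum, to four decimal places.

By the product rule, f'(u) = (3u + 2)·e^(-u). Since e^(-u) > 0, the only critical point is u = -2/3.
f''(-2/3) has the same sign as 3 > 0, so this is a local minimum.
f(-2/3) = (-3)·e^(2/3) ≈ -5.8432.

-5.8432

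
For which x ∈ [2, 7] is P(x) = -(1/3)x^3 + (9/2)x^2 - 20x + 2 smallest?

P'(x) = -x^2 + 9x - 20, which vanishes at x = 4 and x = 5.
Candidates: P(2) = -68/3, P(4) = -82/3, P(5) = -163/6, P(7) = -191/6.
Hence the absolute minimum is -191/6 at x = 7.

7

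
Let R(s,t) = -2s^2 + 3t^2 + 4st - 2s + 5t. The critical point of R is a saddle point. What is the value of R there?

∂R/∂s = -4s + 4t - 2 = 0 and ∂R/∂t = 4s + 6t + 5 = 0, so (s, t) = (-4/5, -3/10).
The Hessian has R_{ss} = -4, R_{tt} = 6, R_{st} = 4, giving D = -40 < 0, so the point is a saddle point.
R(-4/5, -3/10) = 1/20.

1/20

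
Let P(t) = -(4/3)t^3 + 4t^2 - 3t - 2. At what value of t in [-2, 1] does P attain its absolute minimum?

Differentiating, P'(t) = -4t^2 + 8t - 3; whose only zero in [-2, 1] is t = 1/2.
Compare values at every candidate in [-2, 1]: P(-2) = 92/3; P(1/2) = -8/3; P(1) = -7/3.
So the minimum is P(1/2) = -8/3.

1/2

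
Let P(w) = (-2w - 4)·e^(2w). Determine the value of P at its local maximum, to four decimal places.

0.0067

Differentiating with the product rule gives P'(w) = (-4w - 10)·e^(2w). Since e^(2w) > 0, the only critical point is w = -5/2.
P''(-5/2) has the same sign as -4 < 0, so this is a local maximum.
P(-5/2) = (1)·e^(-5) ≈ 0.0067.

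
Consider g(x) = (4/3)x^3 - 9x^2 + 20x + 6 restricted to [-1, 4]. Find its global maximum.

Differentiating, g'(x) = 4x^2 - 18x + 20; which vanishes at x = 2 and x = 5/2.
Candidates: g(-1) = -73/3, g(2) = 62/3, g(5/2) = 247/12, g(4) = 82/3.
The maximum over the interval is 82/3, attained at x = 4.

82/3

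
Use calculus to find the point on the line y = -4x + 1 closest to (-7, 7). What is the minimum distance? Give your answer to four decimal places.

5.3358

Minimize D(x)^2 = (x + 7)^2 + (-4x - 6)^2.
d/dx[D^2] = 2(x + 7) + 2·(-4)·(-4x - 6) = 0 ⇒ x = -31/17.
Then y = 141/17 and the distance is √(484/17) ≈ 5.3358.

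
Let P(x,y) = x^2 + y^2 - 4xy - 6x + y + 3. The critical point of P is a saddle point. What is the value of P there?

∂P/∂x = 2x - 4y - 6 = 0 and ∂P/∂y = -4x + 2y + 1 = 0, so (x, y) = (-2/3, -11/6).
The Hessian has P_{xx} = 2, P_{yy} = 2, P_{xy} = -4, giving D = -12 < 0, so the point is a saddle point.
P(-2/3, -11/6) = 49/12.

49/12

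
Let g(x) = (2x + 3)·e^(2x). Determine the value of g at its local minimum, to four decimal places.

-0.0183

By the product rule, g'(x) = (4x + 8)·e^(2x). Since e^(2x) > 0, the only critical point is x = -2.
g''(-2) has the same sign as 4 > 0, so this is a local minimum.
g(-2) = (-1)·e^(-4) ≈ -0.0183.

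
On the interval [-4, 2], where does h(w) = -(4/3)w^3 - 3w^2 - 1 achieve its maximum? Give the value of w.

h'(w) = -4w^2 - 6w, which vanishes at w = -3/2 and w = 0.
Compare values at every candidate in [-4, 2]: h(-4) = 109/3, h(-3/2) = -13/4, h(0) = -1, h(2) = -71/3.
So the maximum is h(-4) = 109/3.

-4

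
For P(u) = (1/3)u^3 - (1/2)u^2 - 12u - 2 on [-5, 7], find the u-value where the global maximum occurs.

-3

Differentiating, P'(u) = u^2 - u - 12; which vanishes at u = -3 and u = 4.
Evaluating at the critical points and endpoints: P(-5) = 23/6, P(-3) = 41/2, P(4) = -110/3, P(7) = 23/6.
Hence the absolute maximum is 41/2 at u = -3.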